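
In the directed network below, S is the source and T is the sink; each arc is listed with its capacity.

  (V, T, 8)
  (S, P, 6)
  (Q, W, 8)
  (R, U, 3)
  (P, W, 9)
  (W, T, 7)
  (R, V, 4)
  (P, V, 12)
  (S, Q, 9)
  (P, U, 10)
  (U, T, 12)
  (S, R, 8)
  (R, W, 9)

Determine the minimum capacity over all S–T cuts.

Augment S→P→U→T: bottleneck 6, flow now 6.
Augment S→Q→W→T: bottleneck 7, flow now 13.
Augment S→R→U→T: bottleneck 3, flow now 16.
Augment S→R→V→T: bottleneck 4, flow now 20.
No augmenting path remains; maximum flow = 20.
By max-flow min-cut, the minimum cut capacity equals the max flow.
In the residual graph, reachable from S: {S, Q, R, W}.
Min-cut edges: S→P (6), R→U (3), R→V (4), W→T (7); capacity 6 + 3 + 4 + 7 = 20.

20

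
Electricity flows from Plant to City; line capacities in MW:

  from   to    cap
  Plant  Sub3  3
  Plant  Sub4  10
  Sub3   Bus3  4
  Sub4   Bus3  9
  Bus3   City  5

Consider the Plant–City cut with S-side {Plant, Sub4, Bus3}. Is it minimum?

Given cut capacity: 3 + 5 = 8.
Augment Plant→Sub3→Bus3→City: bottleneck 3, flow now 3.
Augment Plant→Sub4→Bus3→City: bottleneck 2, flow now 5.
No augmenting path remains; maximum flow = 5.
In the residual graph, reachable from Plant: {Plant, Sub3, Sub4, Bus3}.
Min-cut edges: Bus3→City (5); capacity 5 = 5.
Cut capacity 8 exceeds the max flow 5, so it is not minimum.

No — its capacity is 8, but the minimum cut has capacity 5.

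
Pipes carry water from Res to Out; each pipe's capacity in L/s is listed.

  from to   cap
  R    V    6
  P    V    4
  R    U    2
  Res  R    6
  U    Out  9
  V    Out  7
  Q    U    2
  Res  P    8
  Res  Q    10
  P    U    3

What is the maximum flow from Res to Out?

Augment Res→P→U→Out: bottleneck 3, flow now 3.
Augment Res→P→V→Out: bottleneck 4, flow now 7.
Augment Res→Q→U→Out: bottleneck 2, flow now 9.
Augment Res→R→U→Out: bottleneck 2, flow now 11.
Augment Res→R→V→Out: bottleneck 3, flow now 14.
No augmenting path remains; maximum flow = 14.
In the residual graph, reachable from Res: {Res, P, Q, R, V}.
Min-cut edges: P→U (3), Q→U (2), R→U (2), V→Out (7); capacity 3 + 2 + 2 + 7 = 14.
This cut is saturated, so no flow can exceed 14.

14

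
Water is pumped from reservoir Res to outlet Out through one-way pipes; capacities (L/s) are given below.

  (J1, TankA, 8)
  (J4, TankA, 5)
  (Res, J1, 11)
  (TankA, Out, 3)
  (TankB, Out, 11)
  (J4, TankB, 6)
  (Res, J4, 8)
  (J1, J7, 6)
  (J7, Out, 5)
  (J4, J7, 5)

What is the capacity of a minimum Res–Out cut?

Augment Res→J1→J7→Out: bottleneck 5, flow now 5.
Augment Res→J1→TankA→Out: bottleneck 3, flow now 8.
Augment Res→J4→TankB→Out: bottleneck 6, flow now 14.
No augmenting path remains; maximum flow = 14.
By max-flow min-cut, the minimum cut capacity equals the max flow.
In the residual graph, reachable from Res: {Res, J1, J4, J7, TankA}.
Min-cut edges: J4→TankB (6), J7→Out (5), TankA→Out (3); capacity 6 + 5 + 3 = 14.

14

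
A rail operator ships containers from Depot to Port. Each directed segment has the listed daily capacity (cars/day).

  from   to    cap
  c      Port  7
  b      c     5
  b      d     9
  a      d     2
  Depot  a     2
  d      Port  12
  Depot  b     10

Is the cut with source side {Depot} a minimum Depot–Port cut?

Given cut capacity: 2 + 10 = 12.
Augment Depot→a→d→Port: bottleneck 2, flow now 2.
Augment Depot→b→c→Port: bottleneck 5, flow now 7.
Augment Depot→b→d→Port: bottleneck 5, flow now 12.
No augmenting path remains; maximum flow = 12.
Cut capacity 12 equals the max flow, so it is a minimum cut.

Yes — it is a minimum cut (capacity 12).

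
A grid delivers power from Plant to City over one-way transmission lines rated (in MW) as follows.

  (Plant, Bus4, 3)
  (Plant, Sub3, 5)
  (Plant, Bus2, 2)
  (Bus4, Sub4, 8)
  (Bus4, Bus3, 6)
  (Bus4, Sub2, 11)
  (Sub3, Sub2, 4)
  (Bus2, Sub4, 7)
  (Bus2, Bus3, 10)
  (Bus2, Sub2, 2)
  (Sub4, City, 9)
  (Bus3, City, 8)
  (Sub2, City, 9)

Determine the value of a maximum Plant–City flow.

9

Augment Plant→Bus4→Sub4→City: bottleneck 3, flow now 3.
Augment Plant→Sub3→Sub2→City: bottleneck 4, flow now 7.
Augment Plant→Bus2→Sub4→City: bottleneck 2, flow now 9.
No augmenting path remains; maximum flow = 9.
In the residual graph, reachable from Plant: {Plant, Sub3}.
Min-cut edges: Plant→Bus4 (3), Plant→Bus2 (2), Sub3→Sub2 (4); capacity 3 + 2 + 4 = 9.
This cut is saturated, so no flow can exceed 9.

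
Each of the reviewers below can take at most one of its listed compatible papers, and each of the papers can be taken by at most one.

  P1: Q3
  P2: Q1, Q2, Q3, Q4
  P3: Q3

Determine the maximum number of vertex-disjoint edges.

Unit-capacity flow: source→left, listed edges, right→sink; max matching = max flow.
Augmenting path P1→Q3 (+1); matched 1.
Augmenting path P2→Q1 (+1); matched 2.
No augmenting path remains; maximum matching = 2.
König certificate: {P2, Q3} is a vertex cover of size 2 (every listed pair touches it), so no matching can be larger.

2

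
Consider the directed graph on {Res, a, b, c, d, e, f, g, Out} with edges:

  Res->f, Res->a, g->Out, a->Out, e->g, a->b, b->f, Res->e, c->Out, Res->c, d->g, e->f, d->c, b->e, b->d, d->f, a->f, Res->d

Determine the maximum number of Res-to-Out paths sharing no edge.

3

Assign every edge capacity 1; by Menger, the answer equals the max flow.
Path Res→a→Out (+1); total 1.
Path Res→c→Out (+1); total 2.
Path Res→d→g→Out (+1); total 3.
No residual Res→Out path; max flow = 3.
Certifying cut of size 3: {Res→a, c→Out, g→Out}.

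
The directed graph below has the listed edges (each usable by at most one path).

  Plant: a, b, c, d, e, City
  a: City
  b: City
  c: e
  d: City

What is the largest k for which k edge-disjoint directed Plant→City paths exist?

4

Assign every edge capacity 1; by Menger, the answer equals the max flow.
Path Plant→City (+1); total 1.
Path Plant→a→City (+1); total 2.
Path Plant→b→City (+1); total 3.
Path Plant→d→City (+1); total 4.
No residual Plant→City path; max flow = 4.
Certifying cut of size 4: {Plant→City, Plant→a, Plant→b, Plant→d}.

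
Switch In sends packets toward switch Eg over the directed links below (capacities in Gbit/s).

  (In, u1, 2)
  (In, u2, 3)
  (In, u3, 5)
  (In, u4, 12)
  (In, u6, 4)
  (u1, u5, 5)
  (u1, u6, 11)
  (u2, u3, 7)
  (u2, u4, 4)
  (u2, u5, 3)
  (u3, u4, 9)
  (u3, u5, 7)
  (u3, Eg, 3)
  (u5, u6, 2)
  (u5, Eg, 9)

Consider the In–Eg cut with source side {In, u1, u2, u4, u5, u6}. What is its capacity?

21

Edges leaving {In, u1, u2, u4, u5, u6}: In→u3 (5), u2→u3 (7), u5→Eg (9).
Cut capacity = 5 + 7 + 9 = 21.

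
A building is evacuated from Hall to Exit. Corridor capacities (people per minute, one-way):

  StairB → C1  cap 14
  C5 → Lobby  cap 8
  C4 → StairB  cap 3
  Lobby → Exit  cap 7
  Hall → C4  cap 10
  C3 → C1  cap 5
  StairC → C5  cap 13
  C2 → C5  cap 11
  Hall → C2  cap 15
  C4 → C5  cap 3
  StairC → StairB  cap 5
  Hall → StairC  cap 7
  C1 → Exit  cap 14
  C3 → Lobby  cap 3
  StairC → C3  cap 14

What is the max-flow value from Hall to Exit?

Augment Hall→C2→C5→Lobby→Exit: bottleneck 7, flow now 7.
Augment Hall→C4→StairB→C1→Exit: bottleneck 3, flow now 10.
Augment Hall→StairC→C3→C1→Exit: bottleneck 5, flow now 15.
Augment Hall→StairC→StairB→C1→Exit: bottleneck 2, flow now 17.
No augmenting path remains; maximum flow = 17.
In the residual graph, reachable from Hall: {Hall, C2, C4, C5, Lobby}.
Min-cut edges: Hall→StairC (7), C4→StairB (3), Lobby→Exit (7); capacity 7 + 3 + 7 = 17.
This cut is saturated, so no flow can exceed 17.

17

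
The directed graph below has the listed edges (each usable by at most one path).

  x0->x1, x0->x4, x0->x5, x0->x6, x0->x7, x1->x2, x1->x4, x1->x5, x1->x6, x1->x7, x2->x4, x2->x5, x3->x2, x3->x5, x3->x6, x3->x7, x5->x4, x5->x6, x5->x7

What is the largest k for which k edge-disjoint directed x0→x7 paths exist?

Assign every edge capacity 1; by Menger, the answer equals the max flow.
Path x0→x7 (+1); total 1.
Path x0→x1→x7 (+1); total 2.
Path x0→x5→x7 (+1); total 3.
No residual x0→x7 path; max flow = 3.
Certifying cut of size 3: {x0→x1, x0→x5, x0→x7}.

3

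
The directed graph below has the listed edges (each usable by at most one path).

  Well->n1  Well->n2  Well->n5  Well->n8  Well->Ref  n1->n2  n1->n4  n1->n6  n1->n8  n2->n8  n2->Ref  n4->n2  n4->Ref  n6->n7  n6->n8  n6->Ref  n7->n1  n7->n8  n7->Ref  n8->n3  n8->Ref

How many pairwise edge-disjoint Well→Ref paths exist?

4

Assign every edge capacity 1; by Menger, the answer equals the max flow.
Path Well→Ref (+1); total 1.
Path Well→n2→Ref (+1); total 2.
Path Well→n8→Ref (+1); total 3.
Path Well→n1→n4→Ref (+1); total 4.
No residual Well→Ref path; max flow = 4.
Certifying cut of size 4: {Well→Ref, Well→n1, Well→n2, Well→n8}.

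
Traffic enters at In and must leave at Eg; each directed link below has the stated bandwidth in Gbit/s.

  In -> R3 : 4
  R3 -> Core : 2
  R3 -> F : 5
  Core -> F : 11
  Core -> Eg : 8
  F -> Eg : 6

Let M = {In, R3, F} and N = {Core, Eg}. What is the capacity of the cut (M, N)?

Edges leaving {In, R3, F}: R3→Core (2), F→Eg (6).
Cut capacity = 2 + 6 = 8.

8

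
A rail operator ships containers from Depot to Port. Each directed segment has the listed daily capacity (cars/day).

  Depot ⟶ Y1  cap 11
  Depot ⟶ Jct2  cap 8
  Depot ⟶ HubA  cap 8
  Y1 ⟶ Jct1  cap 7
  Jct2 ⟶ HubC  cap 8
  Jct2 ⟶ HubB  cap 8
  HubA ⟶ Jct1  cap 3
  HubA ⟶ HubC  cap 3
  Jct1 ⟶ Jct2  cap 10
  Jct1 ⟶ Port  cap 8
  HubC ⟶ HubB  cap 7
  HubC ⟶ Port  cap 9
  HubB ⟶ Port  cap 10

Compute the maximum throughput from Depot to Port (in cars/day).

Augment Depot→Y1→Jct1→Port: bottleneck 7, flow now 7.
Augment Depot→Jct2→HubC→Port: bottleneck 8, flow now 15.
Augment Depot→HubA→Jct1→Port: bottleneck 1, flow now 16.
Augment Depot→HubA→HubC→Port: bottleneck 1, flow now 17.
Augment Depot→HubA→HubC→HubB→Port: bottleneck 2, flow now 19.
Augment Depot→HubA→Jct1→Jct2→HubB→Port: bottleneck 2, flow now 21.
No augmenting path remains; maximum flow = 21.
In the residual graph, reachable from Depot: {Depot, Y1, HubA}.
Min-cut edges: Depot→Jct2 (8), Y1→Jct1 (7), HubA→Jct1 (3), HubA→HubC (3); capacity 8 + 7 + 3 + 3 = 21.
This cut is saturated, so no flow can exceed 21.

21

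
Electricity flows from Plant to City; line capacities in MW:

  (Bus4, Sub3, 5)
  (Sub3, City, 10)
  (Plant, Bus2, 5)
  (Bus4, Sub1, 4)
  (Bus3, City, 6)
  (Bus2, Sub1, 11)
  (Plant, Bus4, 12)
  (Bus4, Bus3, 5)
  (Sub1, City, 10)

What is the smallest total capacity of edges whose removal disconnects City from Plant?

Augment Plant→Bus2→Sub1→City: bottleneck 5, flow now 5.
Augment Plant→Bus4→Sub1→City: bottleneck 4, flow now 9.
Augment Plant→Bus4→Bus3→City: bottleneck 5, flow now 14.
Augment Plant→Bus4→Sub3→City: bottleneck 3, flow now 17.
No augmenting path remains; maximum flow = 17.
By max-flow min-cut, the minimum cut capacity equals the max flow.
In the residual graph, reachable from Plant: {Plant}.
Min-cut edges: Plant→Bus2 (5), Plant→Bus4 (12); capacity 5 + 12 = 17.

17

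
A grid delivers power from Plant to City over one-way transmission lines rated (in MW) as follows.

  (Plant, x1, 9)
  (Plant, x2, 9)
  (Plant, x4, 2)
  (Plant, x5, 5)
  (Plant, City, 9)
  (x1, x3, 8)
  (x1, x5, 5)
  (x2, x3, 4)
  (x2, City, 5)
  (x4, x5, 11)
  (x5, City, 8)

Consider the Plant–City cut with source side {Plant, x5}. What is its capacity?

37

Edges leaving {Plant, x5}: Plant→x1 (9), Plant→x2 (9), Plant→x4 (2), Plant→City (9), x5→City (8).
Cut capacity = 9 + 9 + 2 + 9 + 8 = 37.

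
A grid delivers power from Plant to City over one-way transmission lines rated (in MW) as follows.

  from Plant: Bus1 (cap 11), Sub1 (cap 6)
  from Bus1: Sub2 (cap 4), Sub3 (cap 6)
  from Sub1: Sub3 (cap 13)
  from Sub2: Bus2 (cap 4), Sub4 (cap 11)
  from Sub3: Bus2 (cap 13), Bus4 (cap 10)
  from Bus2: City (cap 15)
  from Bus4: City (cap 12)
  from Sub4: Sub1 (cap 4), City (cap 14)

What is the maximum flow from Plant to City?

Augment Plant→Bus1→Sub2→Bus2→City: bottleneck 4, flow now 4.
Augment Plant→Bus1→Sub3→Bus2→City: bottleneck 6, flow now 10.
Augment Plant→Sub1→Sub3→Bus2→City: bottleneck 5, flow now 15.
Augment Plant→Sub1→Sub3→Bus4→City: bottleneck 1, flow now 16.
No augmenting path remains; maximum flow = 16.
In the residual graph, reachable from Plant: {Plant, Bus1}.
Min-cut edges: Plant→Sub1 (6), Bus1→Sub2 (4), Bus1→Sub3 (6); capacity 6 + 4 + 6 = 16.
This cut is saturated, so no flow can exceed 16.

16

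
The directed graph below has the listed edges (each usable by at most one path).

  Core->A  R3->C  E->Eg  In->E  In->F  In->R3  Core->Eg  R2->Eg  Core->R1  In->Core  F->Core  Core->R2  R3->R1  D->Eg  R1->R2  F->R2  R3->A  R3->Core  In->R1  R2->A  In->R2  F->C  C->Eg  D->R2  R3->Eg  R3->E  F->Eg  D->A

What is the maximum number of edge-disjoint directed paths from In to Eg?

Assign every edge capacity 1; by Menger, the answer equals the max flow.
Path In→F→Eg (+1); total 1.
Path In→R3→Eg (+1); total 2.
Path In→Core→Eg (+1); total 3.
Path In→R2→Eg (+1); total 4.
Path In→E→Eg (+1); total 5.
No residual In→Eg path; max flow = 5.
Certifying cut of size 5: {In→Core, In→E, In→F, In→R3, R2→Eg}.

5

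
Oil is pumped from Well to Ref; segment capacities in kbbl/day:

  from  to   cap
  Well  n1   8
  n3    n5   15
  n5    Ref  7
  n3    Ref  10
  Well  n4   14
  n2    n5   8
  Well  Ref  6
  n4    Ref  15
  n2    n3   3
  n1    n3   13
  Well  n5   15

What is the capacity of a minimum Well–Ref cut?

Augment Well→Ref: bottleneck 6, flow now 6.
Augment Well→n4→Ref: bottleneck 14, flow now 20.
Augment Well→n5→Ref: bottleneck 7, flow now 27.
Augment Well→n1→n3→Ref: bottleneck 8, flow now 35.
No augmenting path remains; maximum flow = 35.
By max-flow min-cut, the minimum cut capacity equals the max flow.
In the residual graph, reachable from Well: {Well, n5}.
Min-cut edges: Well→n1 (8), Well→n4 (14), Well→Ref (6), n5→Ref (7); capacity 8 + 14 + 6 + 7 = 35.

35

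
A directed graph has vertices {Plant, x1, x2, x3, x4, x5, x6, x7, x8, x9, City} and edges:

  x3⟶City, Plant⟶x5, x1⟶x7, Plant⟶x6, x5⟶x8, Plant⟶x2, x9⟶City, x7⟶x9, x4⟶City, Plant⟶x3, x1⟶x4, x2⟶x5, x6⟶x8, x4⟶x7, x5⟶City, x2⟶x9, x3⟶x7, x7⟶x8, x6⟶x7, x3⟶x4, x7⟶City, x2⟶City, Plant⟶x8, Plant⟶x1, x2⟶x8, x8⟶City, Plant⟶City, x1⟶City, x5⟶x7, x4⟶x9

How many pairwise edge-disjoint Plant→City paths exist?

7

Assign every edge capacity 1; by Menger, the answer equals the max flow.
Path Plant→City (+1); total 1.
Path Plant→x1→City (+1); total 2.
Path Plant→x2→City (+1); total 3.
Path Plant→x3→City (+1); total 4.
Path Plant→x5→City (+1); total 5.
Path Plant→x8→City (+1); total 6.
Path Plant→x6→x7→City (+1); total 7.
No residual Plant→City path; max flow = 7.
Certifying cut of size 7: {Plant→City, Plant→x1, Plant→x2, Plant→x3, Plant→x5, Plant→x6, Plant→x8}.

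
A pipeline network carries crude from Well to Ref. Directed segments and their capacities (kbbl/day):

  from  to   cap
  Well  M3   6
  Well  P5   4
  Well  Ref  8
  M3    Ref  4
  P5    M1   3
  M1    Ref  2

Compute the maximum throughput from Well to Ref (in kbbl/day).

14

Augment Well→Ref: bottleneck 8, flow now 8.
Augment Well→M3→Ref: bottleneck 4, flow now 12.
Augment Well→P5→M1→Ref: bottleneck 2, flow now 14.
No augmenting path remains; maximum flow = 14.
In the residual graph, reachable from Well: {Well, M3, P5, M1}.
Min-cut edges: Well→Ref (8), M3→Ref (4), M1→Ref (2); capacity 8 + 4 + 2 = 14.
This cut is saturated, so no flow can exceed 14.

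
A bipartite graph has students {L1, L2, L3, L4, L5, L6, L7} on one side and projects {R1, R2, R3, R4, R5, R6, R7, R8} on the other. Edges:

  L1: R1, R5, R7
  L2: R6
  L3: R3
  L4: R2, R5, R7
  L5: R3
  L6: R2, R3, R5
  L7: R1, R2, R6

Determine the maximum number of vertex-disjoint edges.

6

Unit-capacity flow: source→left, listed edges, right→sink; max matching = max flow.
Augmenting path L1→R1 (+1); matched 1.
Augmenting path L2→R6 (+1); matched 2.
Augmenting path L3→R3 (+1); matched 3.
Augmenting path L4→R2 (+1); matched 4.
Augmenting path L6→R5 (+1); matched 5.
Augmenting path L7→R1→L1→R7 (+1); matched 6.
No augmenting path remains; maximum matching = 6.
König certificate: {L1, L2, L4, L6, L7, R3} is a vertex cover of size 6 (every listed pair touches it), so no matching can be larger.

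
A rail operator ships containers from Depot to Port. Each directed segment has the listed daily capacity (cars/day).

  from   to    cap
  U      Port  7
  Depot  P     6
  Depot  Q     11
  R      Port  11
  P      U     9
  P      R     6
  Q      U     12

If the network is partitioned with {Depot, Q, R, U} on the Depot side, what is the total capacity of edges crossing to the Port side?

Edges leaving {Depot, Q, R, U}: Depot→P (6), R→Port (11), U→Port (7).
Cut capacity = 6 + 11 + 7 = 24.

24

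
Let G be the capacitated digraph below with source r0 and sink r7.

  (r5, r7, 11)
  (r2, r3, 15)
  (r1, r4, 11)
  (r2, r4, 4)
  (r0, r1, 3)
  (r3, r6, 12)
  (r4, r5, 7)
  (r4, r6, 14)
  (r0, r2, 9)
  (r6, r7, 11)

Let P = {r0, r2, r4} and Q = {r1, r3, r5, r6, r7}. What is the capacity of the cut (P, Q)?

39

Edges leaving {r0, r2, r4}: r0→r1 (3), r2→r3 (15), r4→r5 (7), r4→r6 (14).
Cut capacity = 3 + 15 + 7 + 14 = 39.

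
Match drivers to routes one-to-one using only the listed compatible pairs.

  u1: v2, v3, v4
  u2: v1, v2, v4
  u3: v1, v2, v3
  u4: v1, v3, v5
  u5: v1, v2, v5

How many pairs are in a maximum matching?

Unit-capacity flow: source→left, listed edges, right→sink; max matching = max flow.
Augmenting path u1→v2 (+1); matched 1.
Augmenting path u2→v1 (+1); matched 2.
Augmenting path u3→v3 (+1); matched 3.
Augmenting path u4→v5 (+1); matched 4.
Augmenting path u5→v1→u2→v4 (+1); matched 5.
No augmenting path remains; maximum matching = 5.
König certificate: {u1, u2, u3, u4, u5} is a vertex cover of size 5 (every listed pair touches it), so no matching can be larger.

5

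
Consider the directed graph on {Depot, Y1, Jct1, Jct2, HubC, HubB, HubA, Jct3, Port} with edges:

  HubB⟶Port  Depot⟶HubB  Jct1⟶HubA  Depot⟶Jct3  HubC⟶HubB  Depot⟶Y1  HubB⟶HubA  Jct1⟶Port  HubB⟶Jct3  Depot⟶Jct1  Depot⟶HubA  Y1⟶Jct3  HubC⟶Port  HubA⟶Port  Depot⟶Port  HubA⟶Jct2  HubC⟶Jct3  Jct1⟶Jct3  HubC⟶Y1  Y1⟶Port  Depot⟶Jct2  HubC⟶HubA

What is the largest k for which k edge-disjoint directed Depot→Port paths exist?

Assign every edge capacity 1; by Menger, the answer equals the max flow.
Path Depot→Port (+1); total 1.
Path Depot→Y1→Port (+1); total 2.
Path Depot→Jct1→Port (+1); total 3.
Path Depot→HubB→Port (+1); total 4.
Path Depot→HubA→Port (+1); total 5.
No residual Depot→Port path; max flow = 5.
Certifying cut of size 5: {Depot→HubA, Depot→HubB, Depot→Jct1, Depot→Port, Depot→Y1}.

5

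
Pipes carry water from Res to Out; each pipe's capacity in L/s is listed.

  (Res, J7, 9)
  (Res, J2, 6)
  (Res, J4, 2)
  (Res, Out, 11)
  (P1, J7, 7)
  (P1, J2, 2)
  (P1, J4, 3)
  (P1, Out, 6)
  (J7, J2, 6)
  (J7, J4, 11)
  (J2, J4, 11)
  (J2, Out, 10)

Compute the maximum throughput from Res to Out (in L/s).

21

Augment Res→Out: bottleneck 11, flow now 11.
Augment Res→J2→Out: bottleneck 6, flow now 17.
Augment Res→J7→J2→Out: bottleneck 4, flow now 21.
No augmenting path remains; maximum flow = 21.
In the residual graph, reachable from Res: {Res, J7, J2, J4}.
Min-cut edges: Res→Out (11), J2→Out (10); capacity 11 + 10 = 21.
This cut is saturated, so no flow can exceed 21.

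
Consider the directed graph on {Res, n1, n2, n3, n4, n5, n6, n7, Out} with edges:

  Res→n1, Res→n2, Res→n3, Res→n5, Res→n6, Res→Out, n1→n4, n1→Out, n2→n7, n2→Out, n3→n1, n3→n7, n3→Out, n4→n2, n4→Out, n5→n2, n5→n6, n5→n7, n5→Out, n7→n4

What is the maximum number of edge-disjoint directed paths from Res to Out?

Assign every edge capacity 1; by Menger, the answer equals the max flow.
Path Res→Out (+1); total 1.
Path Res→n1→Out (+1); total 2.
Path Res→n2→Out (+1); total 3.
Path Res→n3→Out (+1); total 4.
Path Res→n5→Out (+1); total 5.
No residual Res→Out path; max flow = 5.
Certifying cut of size 5: {Res→Out, Res→n1, Res→n2, Res→n3, Res→n5}.

5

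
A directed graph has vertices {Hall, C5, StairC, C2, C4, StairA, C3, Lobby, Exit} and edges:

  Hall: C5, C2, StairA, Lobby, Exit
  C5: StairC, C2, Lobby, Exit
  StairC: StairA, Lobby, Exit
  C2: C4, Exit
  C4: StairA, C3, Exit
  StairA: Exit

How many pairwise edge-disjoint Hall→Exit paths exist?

4

Assign every edge capacity 1; by Menger, the answer equals the max flow.
Path Hall→Exit (+1); total 1.
Path Hall→C5→Exit (+1); total 2.
Path Hall→C2→Exit (+1); total 3.
Path Hall→StairA→Exit (+1); total 4.
No residual Hall→Exit path; max flow = 4.
Certifying cut of size 4: {Hall→C2, Hall→C5, Hall→Exit, Hall→StairA}.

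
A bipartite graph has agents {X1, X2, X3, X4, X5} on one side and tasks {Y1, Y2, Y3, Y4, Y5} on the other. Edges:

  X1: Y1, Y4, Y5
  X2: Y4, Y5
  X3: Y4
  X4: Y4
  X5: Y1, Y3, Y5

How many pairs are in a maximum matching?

4

Unit-capacity flow: source→left, listed edges, right→sink; max matching = max flow.
Augmenting path X1→Y1 (+1); matched 1.
Augmenting path X2→Y4 (+1); matched 2.
Augmenting path X5→Y3 (+1); matched 3.
Augmenting path X3→Y4→X2→Y5 (+1); matched 4.
No augmenting path remains; maximum matching = 4.
König certificate: {X1, X2, X5, Y4} is a vertex cover of size 4 (every listed pair touches it), so no matching can be larger.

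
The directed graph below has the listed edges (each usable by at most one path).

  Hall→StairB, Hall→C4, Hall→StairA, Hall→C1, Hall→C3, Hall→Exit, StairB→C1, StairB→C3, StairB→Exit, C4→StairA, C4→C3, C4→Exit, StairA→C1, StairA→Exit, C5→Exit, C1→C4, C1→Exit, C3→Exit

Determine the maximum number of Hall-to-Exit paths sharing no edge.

Assign every edge capacity 1; by Menger, the answer equals the max flow.
Path Hall→Exit (+1); total 1.
Path Hall→StairB→Exit (+1); total 2.
Path Hall→C4→Exit (+1); total 3.
Path Hall→StairA→Exit (+1); total 4.
Path Hall→C1→Exit (+1); total 5.
Path Hall→C3→Exit (+1); total 6.
No residual Hall→Exit path; max flow = 6.
Certifying cut of size 6: {Hall→C1, Hall→C3, Hall→C4, Hall→Exit, Hall→StairA, Hall→StairB}.

6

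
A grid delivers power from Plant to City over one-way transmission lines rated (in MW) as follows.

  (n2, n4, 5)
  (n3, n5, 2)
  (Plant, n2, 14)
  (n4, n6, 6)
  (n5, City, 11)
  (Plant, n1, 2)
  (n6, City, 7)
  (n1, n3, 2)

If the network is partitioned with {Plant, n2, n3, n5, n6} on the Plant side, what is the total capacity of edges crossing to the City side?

Edges leaving {Plant, n2, n3, n5, n6}: Plant→n1 (2), n2→n4 (5), n5→City (11), n6→City (7).
Cut capacity = 2 + 5 + 11 + 7 = 25.

25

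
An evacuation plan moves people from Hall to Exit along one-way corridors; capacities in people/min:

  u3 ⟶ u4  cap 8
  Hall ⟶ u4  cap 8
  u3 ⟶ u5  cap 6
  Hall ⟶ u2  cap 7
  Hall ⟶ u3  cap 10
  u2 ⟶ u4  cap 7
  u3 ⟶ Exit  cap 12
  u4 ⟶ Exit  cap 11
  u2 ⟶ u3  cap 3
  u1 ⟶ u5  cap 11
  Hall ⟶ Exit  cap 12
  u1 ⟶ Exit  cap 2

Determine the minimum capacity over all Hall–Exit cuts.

Augment Hall→Exit: bottleneck 12, flow now 12.
Augment Hall→u3→Exit: bottleneck 10, flow now 22.
Augment Hall→u4→Exit: bottleneck 8, flow now 30.
Augment Hall→u2→u3→Exit: bottleneck 2, flow now 32.
Augment Hall→u2→u4→Exit: bottleneck 3, flow now 35.
No augmenting path remains; maximum flow = 35.
By max-flow min-cut, the minimum cut capacity equals the max flow.
In the residual graph, reachable from Hall: {Hall, u2, u3, u4, u5}.
Min-cut edges: Hall→Exit (12), u3→Exit (12), u4→Exit (11); capacity 12 + 12 + 11 = 35.

35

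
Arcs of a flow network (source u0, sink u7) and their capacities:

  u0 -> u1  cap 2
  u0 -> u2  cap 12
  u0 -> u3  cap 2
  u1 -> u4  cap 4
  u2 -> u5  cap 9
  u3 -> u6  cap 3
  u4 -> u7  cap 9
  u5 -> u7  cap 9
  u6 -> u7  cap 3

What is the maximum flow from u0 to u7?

Augment u0→u1→u4→u7: bottleneck 2, flow now 2.
Augment u0→u2→u5→u7: bottleneck 9, flow now 11.
Augment u0→u3→u6→u7: bottleneck 2, flow now 13.
No augmenting path remains; maximum flow = 13.
In the residual graph, reachable from u0: {u0, u2}.
Min-cut edges: u0→u1 (2), u0→u3 (2), u2→u5 (9); capacity 2 + 2 + 9 = 13.
This cut is saturated, so no flow can exceed 13.

13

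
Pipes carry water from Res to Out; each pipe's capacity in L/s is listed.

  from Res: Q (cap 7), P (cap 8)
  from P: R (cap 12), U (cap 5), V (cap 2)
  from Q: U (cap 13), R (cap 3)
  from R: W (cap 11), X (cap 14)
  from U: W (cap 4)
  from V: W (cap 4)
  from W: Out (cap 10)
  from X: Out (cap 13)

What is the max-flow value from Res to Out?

15

Augment Res→P→R→W→Out: bottleneck 8, flow now 8.
Augment Res→Q→R→W→Out: bottleneck 2, flow now 10.
Augment Res→Q→R→X→Out: bottleneck 1, flow now 11.
Augment Res→Q→U→W→R→X→Out: bottleneck 4, flow now 15. (uses reverse residual edge)
No augmenting path remains; maximum flow = 15.
In the residual graph, reachable from Res: {Res}.
Min-cut edges: Res→P (8), Res→Q (7); capacity 8 + 7 = 15.
This cut is saturated, so no flow can exceed 15.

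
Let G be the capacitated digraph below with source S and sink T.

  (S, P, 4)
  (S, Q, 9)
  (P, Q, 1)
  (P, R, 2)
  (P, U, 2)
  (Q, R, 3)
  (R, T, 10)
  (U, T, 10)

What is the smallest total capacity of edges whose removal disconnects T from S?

7

Augment S→P→R→T: bottleneck 2, flow now 2.
Augment S→P→U→T: bottleneck 2, flow now 4.
Augment S→Q→R→T: bottleneck 3, flow now 7.
No augmenting path remains; maximum flow = 7.
By max-flow min-cut, the minimum cut capacity equals the max flow.
In the residual graph, reachable from S: {S, Q}.
Min-cut edges: S→P (4), Q→R (3); capacity 4 + 3 = 7.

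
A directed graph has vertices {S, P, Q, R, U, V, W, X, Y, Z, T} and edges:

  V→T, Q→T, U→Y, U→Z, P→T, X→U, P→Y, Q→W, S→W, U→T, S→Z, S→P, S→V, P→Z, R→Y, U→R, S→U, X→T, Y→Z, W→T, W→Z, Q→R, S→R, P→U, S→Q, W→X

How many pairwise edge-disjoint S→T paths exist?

5

Assign every edge capacity 1; by Menger, the answer equals the max flow.
Path S→P→T (+1); total 1.
Path S→Q→T (+1); total 2.
Path S→U→T (+1); total 3.
Path S→V→T (+1); total 4.
Path S→W→T (+1); total 5.
No residual S→T path; max flow = 5.
Certifying cut of size 5: {S→P, S→Q, S→U, S→V, S→W}.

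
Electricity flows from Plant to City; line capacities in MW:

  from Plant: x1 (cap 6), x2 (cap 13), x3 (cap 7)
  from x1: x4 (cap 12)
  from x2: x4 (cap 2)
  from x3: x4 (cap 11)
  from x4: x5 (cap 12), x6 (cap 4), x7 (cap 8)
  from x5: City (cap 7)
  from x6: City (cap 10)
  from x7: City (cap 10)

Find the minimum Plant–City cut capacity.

Augment Plant→x1→x4→x5→City: bottleneck 6, flow now 6.
Augment Plant→x2→x4→x5→City: bottleneck 1, flow now 7.
Augment Plant→x2→x4→x6→City: bottleneck 1, flow now 8.
Augment Plant→x3→x4→x6→City: bottleneck 3, flow now 11.
Augment Plant→x3→x4→x7→City: bottleneck 4, flow now 15.
No augmenting path remains; maximum flow = 15.
By max-flow min-cut, the minimum cut capacity equals the max flow.
In the residual graph, reachable from Plant: {Plant, x2}.
Min-cut edges: Plant→x1 (6), Plant→x3 (7), x2→x4 (2); capacity 6 + 7 + 2 = 15.

15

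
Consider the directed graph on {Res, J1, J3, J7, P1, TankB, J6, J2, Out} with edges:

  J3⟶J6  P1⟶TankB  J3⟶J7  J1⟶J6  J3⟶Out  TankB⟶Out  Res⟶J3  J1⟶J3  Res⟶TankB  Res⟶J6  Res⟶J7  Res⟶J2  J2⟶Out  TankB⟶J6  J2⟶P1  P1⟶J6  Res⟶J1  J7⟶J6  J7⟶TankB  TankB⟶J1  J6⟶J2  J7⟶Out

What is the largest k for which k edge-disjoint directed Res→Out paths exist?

Assign every edge capacity 1; by Menger, the answer equals the max flow.
Path Res→J3→Out (+1); total 1.
Path Res→J7→Out (+1); total 2.
Path Res→TankB→Out (+1); total 3.
Path Res→J2→Out (+1); total 4.
No residual Res→Out path; max flow = 4.
Certifying cut of size 4: {J2→Out, J3→Out, J7→Out, TankB→Out}.

4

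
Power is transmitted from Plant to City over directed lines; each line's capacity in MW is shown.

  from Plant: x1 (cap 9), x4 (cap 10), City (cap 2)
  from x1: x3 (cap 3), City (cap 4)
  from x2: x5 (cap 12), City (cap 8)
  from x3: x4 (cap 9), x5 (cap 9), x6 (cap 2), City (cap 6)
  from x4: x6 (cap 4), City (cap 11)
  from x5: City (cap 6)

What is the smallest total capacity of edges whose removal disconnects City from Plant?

Augment Plant→City: bottleneck 2, flow now 2.
Augment Plant→x1→City: bottleneck 4, flow now 6.
Augment Plant→x4→City: bottleneck 10, flow now 16.
Augment Plant→x1→x3→City: bottleneck 3, flow now 19.
No augmenting path remains; maximum flow = 19.
By max-flow min-cut, the minimum cut capacity equals the max flow.
In the residual graph, reachable from Plant: {Plant, x1}.
Min-cut edges: Plant→x4 (10), Plant→City (2), x1→x3 (3), x1→City (4); capacity 10 + 2 + 3 + 4 = 19.

19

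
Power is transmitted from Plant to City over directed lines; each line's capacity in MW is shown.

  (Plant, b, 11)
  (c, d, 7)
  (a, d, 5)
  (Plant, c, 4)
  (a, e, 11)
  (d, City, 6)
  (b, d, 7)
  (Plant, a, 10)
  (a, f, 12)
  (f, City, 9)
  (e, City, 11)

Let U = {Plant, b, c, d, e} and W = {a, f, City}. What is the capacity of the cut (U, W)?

27

Edges leaving {Plant, b, c, d, e}: Plant→a (10), d→City (6), e→City (11).
Cut capacity = 10 + 6 + 11 = 27.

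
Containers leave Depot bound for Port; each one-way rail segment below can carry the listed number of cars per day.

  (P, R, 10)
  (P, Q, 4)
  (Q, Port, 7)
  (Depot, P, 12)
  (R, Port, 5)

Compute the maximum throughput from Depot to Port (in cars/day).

Augment Depot→P→Q→Port: bottleneck 4, flow now 4.
Augment Depot→P→R→Port: bottleneck 5, flow now 9.
No augmenting path remains; maximum flow = 9.
In the residual graph, reachable from Depot: {Depot, P, R}.
Min-cut edges: P→Q (4), R→Port (5); capacity 4 + 5 = 9.
This cut is saturated, so no flow can exceed 9.

9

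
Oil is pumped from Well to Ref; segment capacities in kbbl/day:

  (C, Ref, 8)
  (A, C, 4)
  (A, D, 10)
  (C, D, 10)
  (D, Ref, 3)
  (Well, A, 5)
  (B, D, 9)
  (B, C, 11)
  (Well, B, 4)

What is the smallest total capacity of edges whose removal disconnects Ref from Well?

Augment Well→A→C→Ref: bottleneck 4, flow now 4.
Augment Well→A→D→Ref: bottleneck 1, flow now 5.
Augment Well→B→C→Ref: bottleneck 4, flow now 9.
No augmenting path remains; maximum flow = 9.
By max-flow min-cut, the minimum cut capacity equals the max flow.
In the residual graph, reachable from Well: {Well}.
Min-cut edges: Well→A (5), Well→B (4); capacity 5 + 4 = 9.

9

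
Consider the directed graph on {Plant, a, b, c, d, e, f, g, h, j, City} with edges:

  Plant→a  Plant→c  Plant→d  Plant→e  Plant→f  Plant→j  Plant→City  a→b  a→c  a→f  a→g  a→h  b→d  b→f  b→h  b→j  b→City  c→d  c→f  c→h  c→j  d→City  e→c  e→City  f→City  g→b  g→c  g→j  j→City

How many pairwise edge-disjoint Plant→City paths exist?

6

Assign every edge capacity 1; by Menger, the answer equals the max flow.
Path Plant→City (+1); total 1.
Path Plant→d→City (+1); total 2.
Path Plant→e→City (+1); total 3.
Path Plant→f→City (+1); total 4.
Path Plant→j→City (+1); total 5.
Path Plant→a→b→City (+1); total 6.
No residual Plant→City path; max flow = 6.
Certifying cut of size 6: {Plant→City, Plant→a, Plant→e, d→City, f→City, j→City}.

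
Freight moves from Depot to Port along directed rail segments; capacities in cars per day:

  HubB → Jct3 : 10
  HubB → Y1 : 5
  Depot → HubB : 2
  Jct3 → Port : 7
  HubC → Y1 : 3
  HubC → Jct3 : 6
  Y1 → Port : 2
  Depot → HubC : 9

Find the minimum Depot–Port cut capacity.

Augment Depot→HubC→Y1→Port: bottleneck 2, flow now 2.
Augment Depot→HubC→Jct3→Port: bottleneck 6, flow now 8.
Augment Depot→HubB→Jct3→Port: bottleneck 1, flow now 9.
No augmenting path remains; maximum flow = 9.
By max-flow min-cut, the minimum cut capacity equals the max flow.
In the residual graph, reachable from Depot: {Depot, HubC, HubB, Y1, Jct3}.
Min-cut edges: Y1→Port (2), Jct3→Port (7); capacity 2 + 7 = 9.

9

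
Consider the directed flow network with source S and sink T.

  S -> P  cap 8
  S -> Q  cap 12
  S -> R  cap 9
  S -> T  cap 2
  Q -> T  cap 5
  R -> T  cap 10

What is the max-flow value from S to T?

16

Augment S→T: bottleneck 2, flow now 2.
Augment S→Q→T: bottleneck 5, flow now 7.
Augment S→R→T: bottleneck 9, flow now 16.
No augmenting path remains; maximum flow = 16.
In the residual graph, reachable from S: {S, P, Q}.
Min-cut edges: S→R (9), S→T (2), Q→T (5); capacity 9 + 2 + 5 = 16.
This cut is saturated, so no flow can exceed 16.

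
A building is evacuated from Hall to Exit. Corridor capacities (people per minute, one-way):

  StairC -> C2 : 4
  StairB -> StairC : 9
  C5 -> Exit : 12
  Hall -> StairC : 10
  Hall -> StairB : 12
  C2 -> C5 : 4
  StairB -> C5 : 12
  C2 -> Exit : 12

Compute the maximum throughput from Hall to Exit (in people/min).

16

Augment Hall→StairC→C2→Exit: bottleneck 4, flow now 4.
Augment Hall→StairB→C5→Exit: bottleneck 12, flow now 16.
No augmenting path remains; maximum flow = 16.
In the residual graph, reachable from Hall: {Hall, StairC}.
Min-cut edges: Hall→StairB (12), StairC→C2 (4); capacity 12 + 4 = 16.
This cut is saturated, so no flow can exceed 16.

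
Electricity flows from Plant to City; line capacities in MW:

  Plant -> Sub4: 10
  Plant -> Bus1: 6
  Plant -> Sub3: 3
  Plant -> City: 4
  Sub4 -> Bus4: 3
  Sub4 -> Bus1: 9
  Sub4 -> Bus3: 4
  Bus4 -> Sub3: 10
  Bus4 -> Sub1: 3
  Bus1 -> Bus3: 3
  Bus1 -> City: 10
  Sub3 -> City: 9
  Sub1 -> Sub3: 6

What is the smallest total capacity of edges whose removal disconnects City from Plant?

Augment Plant→City: bottleneck 4, flow now 4.
Augment Plant→Bus1→City: bottleneck 6, flow now 10.
Augment Plant→Sub3→City: bottleneck 3, flow now 13.
Augment Plant→Sub4→Bus1→City: bottleneck 4, flow now 17.
Augment Plant→Sub4→Bus4→Sub3→City: bottleneck 3, flow now 20.
No augmenting path remains; maximum flow = 20.
By max-flow min-cut, the minimum cut capacity equals the max flow.
In the residual graph, reachable from Plant: {Plant, Sub4, Bus1, Bus3}.
Min-cut edges: Plant→Sub3 (3), Plant→City (4), Sub4→Bus4 (3), Bus1→City (10); capacity 3 + 4 + 3 + 10 = 20.

20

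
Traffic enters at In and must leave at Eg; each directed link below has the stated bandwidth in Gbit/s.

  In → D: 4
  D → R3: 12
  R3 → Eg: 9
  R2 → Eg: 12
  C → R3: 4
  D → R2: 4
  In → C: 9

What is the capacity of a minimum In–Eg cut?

Augment In→C→R3→Eg: bottleneck 4, flow now 4.
Augment In→D→R3→Eg: bottleneck 4, flow now 8.
No augmenting path remains; maximum flow = 8.
By max-flow min-cut, the minimum cut capacity equals the max flow.
In the residual graph, reachable from In: {In, C}.
Min-cut edges: In→D (4), C→R3 (4); capacity 4 + 4 = 8.

8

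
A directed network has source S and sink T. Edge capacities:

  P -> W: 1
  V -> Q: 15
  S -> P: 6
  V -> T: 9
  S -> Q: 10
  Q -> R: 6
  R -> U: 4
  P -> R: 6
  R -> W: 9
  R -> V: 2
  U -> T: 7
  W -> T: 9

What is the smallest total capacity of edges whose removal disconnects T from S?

12

Augment S→P→W→T: bottleneck 1, flow now 1.
Augment S→P→R→U→T: bottleneck 4, flow now 5.
Augment S→P→R→V→T: bottleneck 1, flow now 6.
Augment S→Q→R→V→T: bottleneck 1, flow now 7.
Augment S→Q→R→W→T: bottleneck 5, flow now 12.
No augmenting path remains; maximum flow = 12.
By max-flow min-cut, the minimum cut capacity equals the max flow.
In the residual graph, reachable from S: {S, Q}.
Min-cut edges: S→P (6), Q→R (6); capacity 6 + 6 = 12.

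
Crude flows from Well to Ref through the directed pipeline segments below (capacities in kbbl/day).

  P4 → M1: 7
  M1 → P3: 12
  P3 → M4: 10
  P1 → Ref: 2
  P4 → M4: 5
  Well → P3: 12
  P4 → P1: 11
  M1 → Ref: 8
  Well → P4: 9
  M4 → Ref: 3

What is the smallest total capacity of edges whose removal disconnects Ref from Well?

Augment Well→P4→P1→Ref: bottleneck 2, flow now 2.
Augment Well→P4→M1→Ref: bottleneck 7, flow now 9.
Augment Well→P3→M4→Ref: bottleneck 3, flow now 12.
No augmenting path remains; maximum flow = 12.
By max-flow min-cut, the minimum cut capacity equals the max flow.
In the residual graph, reachable from Well: {Well, P3, M4}.
Min-cut edges: Well→P4 (9), M4→Ref (3); capacity 9 + 3 = 12.

12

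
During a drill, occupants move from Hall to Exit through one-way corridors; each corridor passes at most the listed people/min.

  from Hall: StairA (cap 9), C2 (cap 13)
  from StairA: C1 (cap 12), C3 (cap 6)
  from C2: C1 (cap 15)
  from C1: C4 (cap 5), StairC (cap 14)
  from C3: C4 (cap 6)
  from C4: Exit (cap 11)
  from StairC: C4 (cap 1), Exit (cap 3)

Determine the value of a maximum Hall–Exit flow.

14

Augment Hall→StairA→C1→C4→Exit: bottleneck 5, flow now 5.
Augment Hall→StairA→C1→StairC→Exit: bottleneck 3, flow now 8.
Augment Hall→StairA→C3→C4→Exit: bottleneck 1, flow now 9.
Augment Hall→C2→C1→StairC→C4→Exit: bottleneck 1, flow now 10.
Augment Hall→C2→C1→StairA→C3→C4→Exit: bottleneck 4, flow now 14. (uses reverse residual edge)
No augmenting path remains; maximum flow = 14.
In the residual graph, reachable from Hall: {Hall, StairA, C2, C1, C3, C4, StairC}.
Min-cut edges: C4→Exit (11), StairC→Exit (3); capacity 11 + 3 = 14.
This cut is saturated, so no flow can exceed 14.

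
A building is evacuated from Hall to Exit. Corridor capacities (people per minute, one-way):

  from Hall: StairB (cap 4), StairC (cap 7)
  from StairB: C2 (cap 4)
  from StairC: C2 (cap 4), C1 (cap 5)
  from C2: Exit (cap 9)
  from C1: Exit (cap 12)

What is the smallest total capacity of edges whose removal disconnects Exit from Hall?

Augment Hall→StairB→C2→Exit: bottleneck 4, flow now 4.
Augment Hall→StairC→C2→Exit: bottleneck 4, flow now 8.
Augment Hall→StairC→C1→Exit: bottleneck 3, flow now 11.
No augmenting path remains; maximum flow = 11.
By max-flow min-cut, the minimum cut capacity equals the max flow.
In the residual graph, reachable from Hall: {Hall}.
Min-cut edges: Hall→StairB (4), Hall→StairC (7); capacity 4 + 7 = 11.

11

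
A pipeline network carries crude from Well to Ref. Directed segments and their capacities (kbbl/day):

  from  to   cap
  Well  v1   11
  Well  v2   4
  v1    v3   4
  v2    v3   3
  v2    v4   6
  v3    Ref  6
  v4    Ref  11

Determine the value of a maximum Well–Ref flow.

8

Augment Well→v1→v3→Ref: bottleneck 4, flow now 4.
Augment Well→v2→v3→Ref: bottleneck 2, flow now 6.
Augment Well→v2→v4→Ref: bottleneck 2, flow now 8.
No augmenting path remains; maximum flow = 8.
In the residual graph, reachable from Well: {Well, v1}.
Min-cut edges: Well→v2 (4), v1→v3 (4); capacity 4 + 4 = 8.
This cut is saturated, so no flow can exceed 8.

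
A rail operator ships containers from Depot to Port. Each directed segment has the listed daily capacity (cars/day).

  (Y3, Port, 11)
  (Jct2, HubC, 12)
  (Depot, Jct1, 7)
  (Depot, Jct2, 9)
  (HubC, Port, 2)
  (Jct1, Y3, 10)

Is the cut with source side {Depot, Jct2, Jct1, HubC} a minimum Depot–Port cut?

Given cut capacity: 10 + 2 = 12.
Augment Depot→Jct2→HubC→Port: bottleneck 2, flow now 2.
Augment Depot→Jct1→Y3→Port: bottleneck 7, flow now 9.
No augmenting path remains; maximum flow = 9.
In the residual graph, reachable from Depot: {Depot, Jct2, HubC}.
Min-cut edges: Depot→Jct1 (7), HubC→Port (2); capacity 7 + 2 = 9.
Cut capacity 12 exceeds the max flow 9, so it is not minimum.

No — its capacity is 12, but the minimum cut has capacity 9.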